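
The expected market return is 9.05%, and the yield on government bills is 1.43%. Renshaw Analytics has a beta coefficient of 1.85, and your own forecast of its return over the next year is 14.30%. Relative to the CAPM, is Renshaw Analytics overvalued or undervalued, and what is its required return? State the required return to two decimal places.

MRP = 9.05% − 1.43% = 7.62%
Required return = R_f + β·MRP = 1.43% + 1.85 × 7.62% = 15.53%
Forecast 14.30% < required 15.53% → the stock plots below the SML → overvalued.

Overvalued; required return 15.53%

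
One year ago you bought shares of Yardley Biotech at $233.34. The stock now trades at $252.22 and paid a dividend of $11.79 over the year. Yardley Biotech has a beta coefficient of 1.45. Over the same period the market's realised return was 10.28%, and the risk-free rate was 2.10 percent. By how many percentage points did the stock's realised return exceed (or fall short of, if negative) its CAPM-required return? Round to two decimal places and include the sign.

Realised HPR = (P1 + D1 − P0) / P0 = (252.22 + 11.79 − 233.34) / 233.34 = 30.67 / 233.34 = 13.1439%
MRP = 10.28% − 2.10% = 8.18%
CAPM required = R_f + β·MRP = 2.10% + 1.45 × 8.18% = 13.9610%
α = realised − required = 13.1439% − 13.9610% = -0.82%

-0.82%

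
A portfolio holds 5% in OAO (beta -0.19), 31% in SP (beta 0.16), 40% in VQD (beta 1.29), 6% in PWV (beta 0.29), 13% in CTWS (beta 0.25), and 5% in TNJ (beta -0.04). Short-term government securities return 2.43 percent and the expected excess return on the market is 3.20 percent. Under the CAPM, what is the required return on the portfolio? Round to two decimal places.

β_P = Σ w_i β_i = 0.05×-0.19 + 0.31×0.16 + 0.40×1.29 + 0.06×0.29 + 0.13×0.25 + 0.05×-0.04 = 0.6040
E(R_P) = R_f + β_P × MRP = 2.43% + 0.6040 × 3.20% = 4.36%

4.36%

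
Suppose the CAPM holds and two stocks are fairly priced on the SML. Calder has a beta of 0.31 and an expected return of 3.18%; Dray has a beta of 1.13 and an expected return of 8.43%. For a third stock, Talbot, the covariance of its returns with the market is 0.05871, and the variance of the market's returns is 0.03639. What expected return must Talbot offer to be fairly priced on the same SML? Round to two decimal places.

11.52%

MRP = (8.43% − 3.18%) / (1.13 − 0.31) = 6.4024%
R_f = 3.18% − 0.31 × 6.4024% = 1.1953%
β_Talbot = Cov / Var(R_m) = 0.05871 / 0.03639 = 1.6134
E(R_Talbot) = R_f + β × MRP = 1.1953% + 1.6134 × 6.4024% = 11.52%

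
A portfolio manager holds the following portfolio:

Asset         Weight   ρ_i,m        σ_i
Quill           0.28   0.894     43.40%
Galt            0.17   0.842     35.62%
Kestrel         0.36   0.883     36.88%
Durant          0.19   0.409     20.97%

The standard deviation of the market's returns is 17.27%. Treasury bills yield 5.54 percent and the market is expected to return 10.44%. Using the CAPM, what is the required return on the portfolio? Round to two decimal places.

β_Quill = 0.894 × 43.40% / 17.27% = 2.2466
β_Galt = 0.842 × 35.62% / 17.27% = 1.7367
β_Kestrel = 0.883 × 36.88% / 17.27% = 1.8856
β_Durant = 0.409 × 20.97% / 17.27% = 0.4966
β_P = Σ w_i β_i = 0.28×2.2466 + 0.17×1.7367 + 0.36×1.8856 + 0.19×0.4966 = 1.6975
MRP = 10.44% − 5.54% = 4.90%
E(R_P) = R_f + β_P × MRP = 5.54% + 1.6975 × 4.90% = 13.86%

13.86%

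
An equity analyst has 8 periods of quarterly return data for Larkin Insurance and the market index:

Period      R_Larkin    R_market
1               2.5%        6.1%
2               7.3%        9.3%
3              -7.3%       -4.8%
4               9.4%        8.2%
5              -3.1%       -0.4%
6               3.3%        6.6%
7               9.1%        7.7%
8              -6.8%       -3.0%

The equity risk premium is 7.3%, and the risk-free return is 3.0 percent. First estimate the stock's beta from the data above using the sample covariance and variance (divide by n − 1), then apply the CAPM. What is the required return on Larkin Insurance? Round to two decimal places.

11.64%

Mean R_i = (2.5 + 7.3 − 7.3 + 9.4 − 3.1 + 3.3 + 9.1 − 6.8) / 8 = 1.8000%
Mean R_m = (6.1 + 9.3 − 4.8 + 8.2 − 0.4 + 6.6 + 7.7 − 3.0) / 8 = 3.7125%
Σ(R_i − R̄_i)(R_m − R̄_m) = 255.2900  ⇒  Cov = 255.2900 / 7 = 36.4700
Σ(R_m − R̄_m)² = 215.7288  ⇒  Var(R_m) = 215.7288 / 7 = 30.8184
β = Cov / Var(R_m) = 36.4700 / 30.8184 = 1.1834
E(R) = R_f + β × MRP = 3.0% + 1.1834 × 7.3% = 11.64%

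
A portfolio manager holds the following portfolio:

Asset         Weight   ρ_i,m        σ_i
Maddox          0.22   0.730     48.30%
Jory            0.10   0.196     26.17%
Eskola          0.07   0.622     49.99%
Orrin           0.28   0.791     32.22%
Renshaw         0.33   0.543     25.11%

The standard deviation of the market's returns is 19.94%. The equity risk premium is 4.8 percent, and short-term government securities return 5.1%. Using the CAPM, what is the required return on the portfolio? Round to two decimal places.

β_Maddox = 0.730 × 48.30% / 19.94% = 1.7683
β_Jory = 0.196 × 26.17% / 19.94% = 0.2572
β_Eskola = 0.622 × 49.99% / 19.94% = 1.5594
β_Orrin = 0.791 × 32.22% / 19.94% = 1.2781
β_Renshaw = 0.543 × 25.11% / 19.94% = 0.6838
β_P = Σ w_i β_i = 0.22×1.7683 + 0.10×0.2572 + 0.07×1.5594 + 0.28×1.2781 + 0.33×0.6838 = 1.1074
E(R_P) = R_f + β_P × MRP = 5.1% + 1.1074 × 4.8% = 10.42%

10.42%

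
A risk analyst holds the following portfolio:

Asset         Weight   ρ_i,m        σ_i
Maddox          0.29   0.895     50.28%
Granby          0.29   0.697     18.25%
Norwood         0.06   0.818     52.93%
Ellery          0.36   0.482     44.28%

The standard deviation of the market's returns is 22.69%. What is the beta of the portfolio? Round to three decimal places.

1.191

β_Maddox = 0.895 × 50.28% / 22.69% = 1.9833
β_Granby = 0.697 × 18.25% / 22.69% = 0.5606
β_Norwood = 0.818 × 52.93% / 22.69% = 1.9082
β_Ellery = 0.482 × 44.28% / 22.69% = 0.9406
β_P = Σ w_i β_i = 0.29×1.9833 + 0.29×0.5606 + 0.06×1.9082 + 0.36×0.9406 = 1.1908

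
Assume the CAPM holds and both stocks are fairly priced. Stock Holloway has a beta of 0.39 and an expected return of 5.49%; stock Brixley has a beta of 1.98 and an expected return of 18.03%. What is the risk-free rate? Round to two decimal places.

2.41%

Both satisfy E(R) = R_f + β·MRP, so the slope of the SML is
MRP = (18.03% − 5.49%) / (1.98 − 0.39) = 12.54% / 1.59 = 7.8868%
R_f = E(R_Holloway) − β_Holloway·MRP = 5.49% − 0.39 × 7.8868% = 2.4141%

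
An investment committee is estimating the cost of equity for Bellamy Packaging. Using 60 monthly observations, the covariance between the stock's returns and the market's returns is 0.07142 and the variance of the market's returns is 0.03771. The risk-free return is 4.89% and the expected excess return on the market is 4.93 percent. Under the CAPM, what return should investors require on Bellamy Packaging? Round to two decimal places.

14.23%

β = Cov(R_i, R_m) / Var(R_m) = 0.07142 / 0.03771 = 1.8939
E(R) = R_f + β × MRP = 4.89% + 1.8939 × 4.93% = 14.23%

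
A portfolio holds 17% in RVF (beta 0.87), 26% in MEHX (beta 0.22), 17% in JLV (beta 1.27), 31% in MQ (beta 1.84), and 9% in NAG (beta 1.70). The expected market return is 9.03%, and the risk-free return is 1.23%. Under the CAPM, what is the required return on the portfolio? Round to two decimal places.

β_P = Σ w_i β_i = 0.17×0.87 + 0.26×0.22 + 0.17×1.27 + 0.31×1.84 + 0.09×1.70 = 1.1444
MRP = 9.03% − 1.23% = 7.80%
E(R_P) = R_f + β_P × MRP = 1.23% + 1.1444 × 7.80% = 10.16%

10.16%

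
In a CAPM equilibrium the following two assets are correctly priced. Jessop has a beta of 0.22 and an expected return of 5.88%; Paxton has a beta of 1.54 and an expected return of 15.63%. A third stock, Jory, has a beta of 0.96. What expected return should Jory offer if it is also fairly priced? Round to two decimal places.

11.35%

MRP (SML slope) = (15.63% − 5.88%) / (1.54 − 0.22) = 9.75% / 1.32 = 7.3864%
R_f (intercept) = 5.88% − 0.22 × 7.3864% = 4.2550%
E(R_Jory) = R_f + β × MRP = 4.2550% + 0.96 × 7.3864% = 11.35%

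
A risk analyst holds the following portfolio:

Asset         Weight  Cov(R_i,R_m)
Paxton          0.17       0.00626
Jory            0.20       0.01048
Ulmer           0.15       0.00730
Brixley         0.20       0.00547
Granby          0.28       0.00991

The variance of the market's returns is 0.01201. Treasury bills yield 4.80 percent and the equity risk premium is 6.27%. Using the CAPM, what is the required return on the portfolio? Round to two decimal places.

9.04%

β_Paxton = 0.00626 / 0.01201 = 0.5212
β_Jory = 0.01048 / 0.01201 = 0.8726
β_Ulmer = 0.00730 / 0.01201 = 0.6078
β_Brixley = 0.00547 / 0.01201 = 0.4555
β_Granby = 0.00991 / 0.01201 = 0.8251
β_P = Σ w_i β_i = 0.17×0.5212 + 0.20×0.8726 + 0.15×0.6078 + 0.20×0.4555 + 0.28×0.8251 = 0.6764
E(R_P) = R_f + β_P × MRP = 4.80% + 0.6764 × 6.27% = 9.04%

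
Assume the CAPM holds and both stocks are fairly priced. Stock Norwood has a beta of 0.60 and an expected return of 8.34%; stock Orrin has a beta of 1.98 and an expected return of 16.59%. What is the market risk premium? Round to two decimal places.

Both satisfy E(R) = R_f + β·MRP, so the slope of the SML is
MRP = (16.59% − 8.34%) / (1.98 − 0.60) = 8.25% / 1.38 = 5.9783%

5.98%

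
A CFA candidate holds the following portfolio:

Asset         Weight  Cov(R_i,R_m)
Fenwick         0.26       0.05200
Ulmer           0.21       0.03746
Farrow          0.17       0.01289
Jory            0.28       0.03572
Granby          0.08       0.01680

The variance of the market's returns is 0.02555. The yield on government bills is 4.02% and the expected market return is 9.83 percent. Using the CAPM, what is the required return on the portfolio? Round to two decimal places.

11.96%

β_Fenwick = 0.05200 / 0.02555 = 2.0352
β_Ulmer = 0.03746 / 0.02555 = 1.4661
β_Farrow = 0.01289 / 0.02555 = 0.5045
β_Jory = 0.03572 / 0.02555 = 1.3980
β_Granby = 0.01680 / 0.02555 = 0.6575
β_P = Σ w_i β_i = 0.26×2.0352 + 0.21×1.4661 + 0.17×0.5045 + 0.28×1.3980 + 0.08×0.6575 = 1.3668
MRP = 9.83% − 4.02% = 5.81%
E(R_P) = R_f + β_P × MRP = 4.02% + 1.3668 × 5.81% = 11.96%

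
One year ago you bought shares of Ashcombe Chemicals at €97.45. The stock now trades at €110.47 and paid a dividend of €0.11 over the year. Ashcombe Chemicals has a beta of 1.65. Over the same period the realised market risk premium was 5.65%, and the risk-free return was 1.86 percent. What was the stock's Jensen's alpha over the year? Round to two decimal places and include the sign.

Realised HPR = (P1 + D1 − P0) / P0 = (110.47 + 0.11 − 97.45) / 97.45 = 13.13 / 97.45 = 13.4736%
CAPM required = R_f + β·MRP = 1.86% + 1.65 × 5.65% = 11.1825%
α = realised − required = 13.4736% − 11.1825% = +2.29%

+2.29%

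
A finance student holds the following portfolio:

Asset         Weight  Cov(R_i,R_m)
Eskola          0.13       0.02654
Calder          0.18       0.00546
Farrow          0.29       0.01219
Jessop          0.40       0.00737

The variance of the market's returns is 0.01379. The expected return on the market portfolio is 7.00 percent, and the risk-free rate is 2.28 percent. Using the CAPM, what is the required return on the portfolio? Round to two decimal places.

β_Eskola = 0.02654 / 0.01379 = 1.9246
β_Calder = 0.00546 / 0.01379 = 0.3959
β_Farrow = 0.01219 / 0.01379 = 0.8840
β_Jessop = 0.00737 / 0.01379 = 0.5344
β_P = Σ w_i β_i = 0.13×1.9246 + 0.18×0.3959 + 0.29×0.8840 + 0.40×0.5344 = 0.7916
MRP = 7.00% − 2.28% = 4.72%
E(R_P) = R_f + β_P × MRP = 2.28% + 0.7916 × 4.72% = 6.02%

6.02%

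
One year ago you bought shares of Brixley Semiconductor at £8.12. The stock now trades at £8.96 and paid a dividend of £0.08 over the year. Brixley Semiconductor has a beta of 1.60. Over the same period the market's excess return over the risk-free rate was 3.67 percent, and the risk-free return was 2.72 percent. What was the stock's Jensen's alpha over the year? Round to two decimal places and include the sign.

Realised HPR = (P1 + D1 − P0) / P0 = (8.96 + 0.08 − 8.12) / 8.12 = 0.92 / 8.12 = 11.3300%
CAPM required = R_f + β·MRP = 2.72% + 1.60 × 3.67% = 8.5920%
α = realised − required = 11.3300% − 8.5920% = +2.74%

+2.74%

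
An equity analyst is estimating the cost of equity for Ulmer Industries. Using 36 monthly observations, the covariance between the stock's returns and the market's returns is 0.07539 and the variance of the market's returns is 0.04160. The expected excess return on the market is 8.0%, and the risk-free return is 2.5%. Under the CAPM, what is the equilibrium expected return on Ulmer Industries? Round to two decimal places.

17.00%

β = Cov(R_i, R_m) / Var(R_m) = 0.07539 / 0.04160 = 1.8123
E(R) = R_f + β × MRP = 2.5% + 1.8123 × 8.0% = 17.00%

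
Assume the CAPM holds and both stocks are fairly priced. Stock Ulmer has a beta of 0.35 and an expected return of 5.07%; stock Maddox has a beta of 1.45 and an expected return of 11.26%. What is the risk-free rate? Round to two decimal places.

3.10%

Both satisfy E(R) = R_f + β·MRP, so the slope of the SML is
MRP = (11.26% − 5.07%) / (1.45 − 0.35) = 6.19% / 1.10 = 5.6273%
R_f = E(R_Ulmer) − β_Ulmer·MRP = 5.07% − 0.35 × 5.6273% = 3.1004%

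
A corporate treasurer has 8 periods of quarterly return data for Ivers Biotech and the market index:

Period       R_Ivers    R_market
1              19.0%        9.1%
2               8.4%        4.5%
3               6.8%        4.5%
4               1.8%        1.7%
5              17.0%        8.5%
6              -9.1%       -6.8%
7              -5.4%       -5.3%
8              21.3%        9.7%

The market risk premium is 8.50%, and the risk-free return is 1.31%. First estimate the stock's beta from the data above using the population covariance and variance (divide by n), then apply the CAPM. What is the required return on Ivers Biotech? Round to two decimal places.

Mean R_i = (19.0 + 8.4 + 6.8 + 1.8 + 17.0 − 9.1 − 5.4 + 21.3) / 8 = 7.4750%
Mean R_m = (9.1 + 4.5 + 4.5 + 1.7 + 8.5 − 6.8 − 5.3 + 9.7) / 8 = 3.2375%
Σ(R_i − R̄_i)(R_m − R̄_m) = 492.3675  ⇒  Cov = 492.3675 / 8 = 61.5459
Σ(R_m − R̄_m)² = 283.0188  ⇒  Var(R_m) = 283.0188 / 8 = 35.3774
β = Cov / Var(R_m) = 61.5459 / 35.3774 = 1.7397
E(R) = R_f + β × MRP = 1.31% + 1.7397 × 8.50% = 16.10%

16.10%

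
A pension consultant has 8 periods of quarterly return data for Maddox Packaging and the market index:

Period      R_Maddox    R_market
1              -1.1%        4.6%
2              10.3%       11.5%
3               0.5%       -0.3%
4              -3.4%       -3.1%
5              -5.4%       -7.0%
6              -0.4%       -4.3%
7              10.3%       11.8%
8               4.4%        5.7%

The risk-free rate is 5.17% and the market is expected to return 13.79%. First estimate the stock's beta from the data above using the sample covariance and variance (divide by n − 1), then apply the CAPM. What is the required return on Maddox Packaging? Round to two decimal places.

11.77%

Mean R_i = (-1.1 + 10.3 + 0.5 − 3.4 − 5.4 − 0.4 + 10.3 + 4.4) / 8 = 1.9000%
Mean R_m = (4.6 + 11.5 − 0.3 − 3.1 − 7.0 − 4.3 + 11.8 + 5.7) / 8 = 2.3625%
Σ(R_i − R̄_i)(R_m − R̄_m) = 274.0100  ⇒  Cov = 274.0100 / 7 = 39.1443
Σ(R_m − R̄_m)² = 357.6788  ⇒  Var(R_m) = 357.6788 / 7 = 51.0970
β = Cov / Var(R_m) = 39.1443 / 51.0970 = 0.7661
MRP = 13.79% − 5.17% = 8.62%
E(R) = R_f + β × MRP = 5.17% + 0.7661 × 8.62% = 11.77%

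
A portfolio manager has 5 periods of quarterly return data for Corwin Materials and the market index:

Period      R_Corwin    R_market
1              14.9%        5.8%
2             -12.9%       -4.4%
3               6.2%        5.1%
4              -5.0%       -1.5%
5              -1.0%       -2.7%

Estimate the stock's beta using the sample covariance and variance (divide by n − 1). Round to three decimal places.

2.103

Mean R_i = (14.9 − 12.9 + 6.2 − 5.0 − 1.0) / 5 = 0.4400%
Mean R_m = (5.8 − 4.4 + 5.1 − 1.5 − 2.7) / 5 = 0.4600%
Σ(R_i − R̄_i)(R_m − R̄_m) = 183.9880  ⇒  Cov = 183.9880 / 4 = 45.9970
Σ(R_m − R̄_m)² = 87.4920  ⇒  Var(R_m) = 87.4920 / 4 = 21.8730
β = Cov / Var(R_m) = 45.9970 / 21.8730 = 2.1029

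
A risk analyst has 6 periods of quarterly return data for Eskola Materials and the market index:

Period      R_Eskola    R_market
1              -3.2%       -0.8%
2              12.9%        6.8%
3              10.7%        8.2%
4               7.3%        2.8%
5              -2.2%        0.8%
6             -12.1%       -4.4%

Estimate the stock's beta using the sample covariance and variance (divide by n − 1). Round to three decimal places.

Mean R_i = (-3.2 + 12.9 + 10.7 + 7.3 − 2.2 − 12.1) / 6 = 2.2333%
Mean R_m = (-0.8 + 6.8 + 8.2 + 2.8 + 0.8 − 4.4) / 6 = 2.2333%
Σ(R_i − R̄_i)(R_m − R̄_m) = 220.0133  ⇒  Cov = 220.0133 / 5 = 44.0027
Σ(R_m − R̄_m)² = 112.0333  ⇒  Var(R_m) = 112.0333 / 5 = 22.4067
β = Cov / Var(R_m) = 44.0027 / 22.4067 = 1.9638

1.964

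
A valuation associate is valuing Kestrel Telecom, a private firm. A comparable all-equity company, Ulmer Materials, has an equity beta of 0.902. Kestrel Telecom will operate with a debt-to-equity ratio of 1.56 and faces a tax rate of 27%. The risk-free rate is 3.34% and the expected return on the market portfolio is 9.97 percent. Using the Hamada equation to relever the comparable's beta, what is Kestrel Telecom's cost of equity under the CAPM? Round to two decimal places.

β_L = β_U × [1 + (1 − t)(D/E)] = 0.902 × [1 + (1 − 0.27) × 1.56]
    = 0.902 × [1 + 0.73 × 1.56] = 0.902 × 2.1388 = 1.9292
MRP = 9.97% − 3.34% = 6.63%
E(R) = R_f + β_L × MRP = 3.34% + 1.9292 × 6.63% = 16.13%

16.13%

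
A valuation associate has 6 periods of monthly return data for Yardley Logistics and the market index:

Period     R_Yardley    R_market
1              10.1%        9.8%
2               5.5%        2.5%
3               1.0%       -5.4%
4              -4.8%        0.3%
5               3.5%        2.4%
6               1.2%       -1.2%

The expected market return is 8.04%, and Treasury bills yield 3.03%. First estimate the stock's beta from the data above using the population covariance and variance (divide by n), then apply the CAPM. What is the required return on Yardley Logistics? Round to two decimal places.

Mean R_i = (10.1 + 5.5 + 1.0 − 4.8 + 3.5 + 1.2) / 6 = 2.7500%
Mean R_m = (9.8 + 2.5 − 5.4 + 0.3 + 2.4 − 1.2) / 6 = 1.4000%
Σ(R_i − R̄_i)(R_m − R̄_m) = 89.7500  ⇒  Cov = 89.7500 / 6 = 14.9583
Σ(R_m − R̄_m)² = 126.9800  ⇒  Var(R_m) = 126.9800 / 6 = 21.1633
β = Cov / Var(R_m) = 14.9583 / 21.1633 = 0.7068
MRP = 8.04% − 3.03% = 5.01%
E(R) = R_f + β × MRP = 3.03% + 0.7068 × 5.01% = 6.57%

6.57%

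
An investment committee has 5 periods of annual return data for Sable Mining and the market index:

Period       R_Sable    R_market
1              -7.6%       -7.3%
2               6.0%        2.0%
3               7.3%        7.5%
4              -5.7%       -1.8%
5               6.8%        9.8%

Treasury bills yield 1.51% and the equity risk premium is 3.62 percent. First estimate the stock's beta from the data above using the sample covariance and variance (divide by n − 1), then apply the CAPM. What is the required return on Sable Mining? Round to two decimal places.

Mean R_i = (-7.6 + 6.0 + 7.3 − 5.7 + 6.8) / 5 = 1.3600%
Mean R_m = (-7.3 + 2.0 + 7.5 − 1.8 + 9.8) / 5 = 2.0400%
Σ(R_i − R̄_i)(R_m − R̄_m) = 185.2580  ⇒  Cov = 185.2580 / 4 = 46.3145
Σ(R_m − R̄_m)² = 192.0120  ⇒  Var(R_m) = 192.0120 / 4 = 48.0030
β = Cov / Var(R_m) = 46.3145 / 48.0030 = 0.9648
E(R) = R_f + β × MRP = 1.51% + 0.9648 × 3.62% = 5.00%

5.00%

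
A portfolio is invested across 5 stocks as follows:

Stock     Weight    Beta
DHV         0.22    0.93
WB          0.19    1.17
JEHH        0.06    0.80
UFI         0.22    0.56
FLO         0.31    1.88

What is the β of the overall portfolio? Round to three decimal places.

1.181

β_P = Σ w_i β_i = 0.22×0.93 + 0.19×1.17 + 0.06×0.80 + 0.22×0.56 + 0.31×1.88 = 1.1809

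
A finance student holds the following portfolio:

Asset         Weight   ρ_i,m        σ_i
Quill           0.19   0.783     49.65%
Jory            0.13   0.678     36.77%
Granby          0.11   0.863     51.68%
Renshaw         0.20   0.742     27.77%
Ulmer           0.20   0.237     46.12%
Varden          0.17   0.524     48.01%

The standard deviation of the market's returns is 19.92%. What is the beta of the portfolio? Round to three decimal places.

1.311

β_Quill = 0.783 × 49.65% / 19.92% = 1.9516
β_Jory = 0.678 × 36.77% / 19.92% = 1.2515
β_Granby = 0.863 × 51.68% / 19.92% = 2.2389
β_Renshaw = 0.742 × 27.77% / 19.92% = 1.0344
β_Ulmer = 0.237 × 46.12% / 19.92% = 0.5487
β_Varden = 0.524 × 48.01% / 19.92% = 1.2629
β_P = Σ w_i β_i = 0.19×1.9516 + 0.13×1.2515 + 0.11×2.2389 + 0.20×1.0344 + 0.20×0.5487 + 0.17×1.2629 = 1.3111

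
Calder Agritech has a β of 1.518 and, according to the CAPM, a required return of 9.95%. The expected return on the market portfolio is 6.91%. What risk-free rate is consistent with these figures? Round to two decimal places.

1.04%

E(R) = R_f + β(E(R_m) − R_f) = R_f(1 − β) + β·E(R_m)
9.95% = R_f × (1 − 1.518) + 1.518 × 6.91%
9.95% = R_f × -0.518 + 10.48938%
R_f = (9.95% − 10.48938%) / -0.518 = 1.04%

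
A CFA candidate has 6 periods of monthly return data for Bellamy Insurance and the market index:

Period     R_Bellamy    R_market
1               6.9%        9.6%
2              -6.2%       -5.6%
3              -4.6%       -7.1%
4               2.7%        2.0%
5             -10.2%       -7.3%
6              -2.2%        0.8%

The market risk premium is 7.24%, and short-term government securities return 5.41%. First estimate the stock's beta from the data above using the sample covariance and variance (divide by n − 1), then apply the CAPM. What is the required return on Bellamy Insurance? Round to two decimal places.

Mean R_i = (6.9 − 6.2 − 4.6 + 2.7 − 10.2 − 2.2) / 6 = -2.2667%
Mean R_m = (9.6 − 5.6 − 7.1 + 2.0 − 7.3 + 0.8) / 6 = -1.2667%
Σ(R_i − R̄_i)(R_m − R̄_m) = 194.4933  ⇒  Cov = 194.4933 / 5 = 38.8987
Σ(R_m − R̄_m)² = 222.2333  ⇒  Var(R_m) = 222.2333 / 5 = 44.4467
β = Cov / Var(R_m) = 38.8987 / 44.4467 = 0.8752
E(R) = R_f + β × MRP = 5.41% + 0.8752 × 7.24% = 11.75%

11.75%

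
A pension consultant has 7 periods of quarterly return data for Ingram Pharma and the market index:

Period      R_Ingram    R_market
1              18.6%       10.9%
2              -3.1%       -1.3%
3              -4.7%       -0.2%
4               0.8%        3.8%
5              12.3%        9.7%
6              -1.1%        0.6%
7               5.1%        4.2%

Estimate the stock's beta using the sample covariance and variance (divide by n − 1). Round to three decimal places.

1.749

Mean R_i = (18.6 − 3.1 − 4.7 + 0.8 + 12.3 − 1.1 + 5.1) / 7 = 3.9857%
Mean R_m = (10.9 − 1.3 − 0.2 + 3.8 + 9.7 + 0.6 + 4.2) / 7 = 3.9571%
Σ(R_i − R̄_i)(R_m − R̄_m) = 240.4157  ⇒  Cov = 240.4157 / 6 = 40.0693
Σ(R_m − R̄_m)² = 137.4571  ⇒  Var(R_m) = 137.4571 / 6 = 22.9095
β = Cov / Var(R_m) = 40.0693 / 22.9095 = 1.7490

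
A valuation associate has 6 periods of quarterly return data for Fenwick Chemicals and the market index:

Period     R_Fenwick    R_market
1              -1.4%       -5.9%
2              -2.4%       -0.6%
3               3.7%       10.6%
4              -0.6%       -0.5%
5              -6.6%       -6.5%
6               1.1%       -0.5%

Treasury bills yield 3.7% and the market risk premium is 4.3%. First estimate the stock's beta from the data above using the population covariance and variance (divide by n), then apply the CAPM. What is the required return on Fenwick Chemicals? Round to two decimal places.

Mean R_i = (-1.4 − 2.4 + 3.7 − 0.6 − 6.6 + 1.1) / 6 = -1.0333%
Mean R_m = (-5.9 − 0.6 + 10.6 − 0.5 − 6.5 − 0.5) / 6 = -0.5667%
Σ(R_i − R̄_i)(R_m − R̄_m) = 88.0567  ⇒  Cov = 88.0567 / 6 = 14.6761
Σ(R_m − R̄_m)² = 188.3533  ⇒  Var(R_m) = 188.3533 / 6 = 31.3922
β = Cov / Var(R_m) = 14.6761 / 31.3922 = 0.4675
E(R) = R_f + β × MRP = 3.7% + 0.4675 × 4.3% = 5.71%

5.71%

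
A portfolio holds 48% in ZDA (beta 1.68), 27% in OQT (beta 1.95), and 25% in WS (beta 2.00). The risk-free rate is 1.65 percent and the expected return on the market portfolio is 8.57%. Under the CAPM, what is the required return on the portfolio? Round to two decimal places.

β_P = Σ w_i β_i = 0.48×1.68 + 0.27×1.95 + 0.25×2.00 = 1.8329
MRP = 8.57% − 1.65% = 6.92%
E(R_P) = R_f + β_P × MRP = 1.65% + 1.8329 × 6.92% = 14.33%

14.33%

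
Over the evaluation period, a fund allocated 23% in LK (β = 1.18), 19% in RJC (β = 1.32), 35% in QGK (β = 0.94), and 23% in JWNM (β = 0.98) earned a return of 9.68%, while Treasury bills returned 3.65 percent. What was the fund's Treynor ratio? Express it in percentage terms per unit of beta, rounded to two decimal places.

β_P = 0.23×1.18 + 0.19×1.32 + 0.35×0.94 + 0.23×0.98 = 1.0766
Treynor = (R_P − R_f) / β_P = (9.68% − 3.65%) / 1.0766 = 6.03% / 1.0766 = 5.60%

5.60%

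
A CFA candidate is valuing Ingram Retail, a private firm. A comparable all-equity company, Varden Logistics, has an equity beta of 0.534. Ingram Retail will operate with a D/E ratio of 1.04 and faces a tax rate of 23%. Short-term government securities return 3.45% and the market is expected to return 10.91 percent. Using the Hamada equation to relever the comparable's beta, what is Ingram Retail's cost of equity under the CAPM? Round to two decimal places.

β_L = β_U × [1 + (1 − t)(D/E)] = 0.534 × [1 + (1 − 0.23) × 1.04]
    = 0.534 × [1 + 0.77 × 1.04] = 0.534 × 1.8008 = 0.9616
MRP = 10.91% − 3.45% = 7.46%
E(R) = R_f + β_L × MRP = 3.45% + 0.9616 × 7.46% = 10.62%

10.62%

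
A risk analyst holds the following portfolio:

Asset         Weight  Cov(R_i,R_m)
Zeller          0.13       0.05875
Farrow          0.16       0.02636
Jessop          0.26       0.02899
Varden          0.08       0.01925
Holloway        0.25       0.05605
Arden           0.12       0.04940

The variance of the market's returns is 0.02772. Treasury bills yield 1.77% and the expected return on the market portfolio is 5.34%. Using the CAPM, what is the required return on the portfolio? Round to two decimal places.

β_Zeller = 0.05875 / 0.02772 = 2.1194
β_Farrow = 0.02636 / 0.02772 = 0.9509
β_Jessop = 0.02899 / 0.02772 = 1.0458
β_Varden = 0.01925 / 0.02772 = 0.6944
β_Holloway = 0.05605 / 0.02772 = 2.0220
β_Arden = 0.04940 / 0.02772 = 1.7821
β_P = Σ w_i β_i = 0.13×2.1194 + 0.16×0.9509 + 0.26×1.0458 + 0.08×0.6944 + 0.25×2.0220 + 0.12×1.7821 = 1.4745
MRP = 5.34% − 1.77% = 3.57%
E(R_P) = R_f + β_P × MRP = 1.77% + 1.4745 × 3.57% = 7.03%

7.03%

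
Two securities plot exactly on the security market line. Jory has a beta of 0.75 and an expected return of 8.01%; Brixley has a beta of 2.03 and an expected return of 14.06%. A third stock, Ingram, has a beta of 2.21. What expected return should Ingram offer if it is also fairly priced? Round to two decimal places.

14.91%

MRP (SML slope) = (14.06% − 8.01%) / (2.03 − 0.75) = 6.05% / 1.28 = 4.7266%
R_f (intercept) = 8.01% − 0.75 × 4.7266% = 4.4651%
E(R_Ingram) = R_f + β × MRP = 4.4651% + 2.21 × 4.7266% = 14.91%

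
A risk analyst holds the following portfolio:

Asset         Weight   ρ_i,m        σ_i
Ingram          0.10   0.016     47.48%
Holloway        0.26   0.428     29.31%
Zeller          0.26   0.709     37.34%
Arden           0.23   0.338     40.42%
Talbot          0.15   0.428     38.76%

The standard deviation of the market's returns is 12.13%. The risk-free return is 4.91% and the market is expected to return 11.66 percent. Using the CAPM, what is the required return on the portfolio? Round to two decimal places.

β_Ingram = 0.016 × 47.48% / 12.13% = 0.0626
β_Holloway = 0.428 × 29.31% / 12.13% = 1.0342
β_Zeller = 0.709 × 37.34% / 12.13% = 2.1825
β_Arden = 0.338 × 40.42% / 12.13% = 1.1263
β_Talbot = 0.428 × 38.76% / 12.13% = 1.3676
β_P = Σ w_i β_i = 0.10×0.0626 + 0.26×1.0342 + 0.26×2.1825 + 0.23×1.1263 + 0.15×1.3676 = 1.3068
MRP = 11.66% − 4.91% = 6.75%
E(R_P) = R_f + β_P × MRP = 4.91% + 1.3068 × 6.75% = 13.73%

13.73%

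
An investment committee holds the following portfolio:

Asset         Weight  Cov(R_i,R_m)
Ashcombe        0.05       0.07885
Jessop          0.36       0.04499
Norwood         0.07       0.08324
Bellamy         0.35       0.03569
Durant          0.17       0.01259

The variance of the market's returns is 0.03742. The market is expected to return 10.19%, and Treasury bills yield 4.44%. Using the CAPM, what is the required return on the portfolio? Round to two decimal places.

10.68%

β_Ashcombe = 0.07885 / 0.03742 = 2.1072
β_Jessop = 0.04499 / 0.03742 = 1.2023
β_Norwood = 0.08324 / 0.03742 = 2.2245
β_Bellamy = 0.03569 / 0.03742 = 0.9538
β_Durant = 0.01259 / 0.03742 = 0.3365
β_P = Σ w_i β_i = 0.05×2.1072 + 0.36×1.2023 + 0.07×2.2245 + 0.35×0.9538 + 0.17×0.3365 = 1.0849
MRP = 10.19% − 4.44% = 5.75%
E(R_P) = R_f + β_P × MRP = 4.44% + 1.0849 × 5.75% = 10.68%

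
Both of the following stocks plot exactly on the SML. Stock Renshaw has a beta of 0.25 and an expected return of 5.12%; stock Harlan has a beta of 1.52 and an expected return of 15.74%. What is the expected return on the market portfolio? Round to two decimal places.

Both satisfy E(R) = R_f + β·MRP, so the slope of the SML is
MRP = (15.74% − 5.12%) / (1.52 − 0.25) = 10.62% / 1.27 = 8.3622%
R_f = E(R_Renshaw) − β_Renshaw·MRP = 5.12% − 0.25 × 8.3622% = 3.0295%
E(R_m) = R_f + MRP = 3.0295% + 8.3622% = 11.39%

11.39%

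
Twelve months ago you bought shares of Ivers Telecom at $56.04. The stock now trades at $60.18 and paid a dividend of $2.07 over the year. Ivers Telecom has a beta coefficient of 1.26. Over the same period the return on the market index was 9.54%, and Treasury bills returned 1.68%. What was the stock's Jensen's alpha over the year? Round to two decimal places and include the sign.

Realised HPR = (P1 + D1 − P0) / P0 = (60.18 + 2.07 − 56.04) / 56.04 = 6.21 / 56.04 = 11.0814%
MRP = 9.54% − 1.68% = 7.86%
CAPM required = R_f + β·MRP = 1.68% + 1.26 × 7.86% = 11.5836%
α = realised − required = 11.0814% − 11.5836% = -0.50%

-0.50%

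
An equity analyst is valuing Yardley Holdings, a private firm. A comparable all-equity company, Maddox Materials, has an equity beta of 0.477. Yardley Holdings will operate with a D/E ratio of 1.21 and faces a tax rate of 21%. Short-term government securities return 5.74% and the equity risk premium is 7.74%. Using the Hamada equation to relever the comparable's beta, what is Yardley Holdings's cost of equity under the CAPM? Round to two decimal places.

β_L = β_U × [1 + (1 − t)(D/E)] = 0.477 × [1 + (1 − 0.21) × 1.21]
    = 0.477 × [1 + 0.79 × 1.21] = 0.477 × 1.9559 = 0.9330
E(R) = R_f + β_L × MRP = 5.74% + 0.9330 × 7.74% = 12.96%

12.96%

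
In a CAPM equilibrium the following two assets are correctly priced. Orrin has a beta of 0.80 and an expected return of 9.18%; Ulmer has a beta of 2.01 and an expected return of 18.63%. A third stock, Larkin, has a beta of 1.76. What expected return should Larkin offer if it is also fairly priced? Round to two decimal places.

16.68%

MRP (SML slope) = (18.63% − 9.18%) / (2.01 − 0.80) = 9.45% / 1.21 = 7.8099%
R_f (intercept) = 9.18% − 0.80 × 7.8099% = 2.9321%
E(R_Larkin) = R_f + β × MRP = 2.9321% + 1.76 × 7.8099% = 16.68%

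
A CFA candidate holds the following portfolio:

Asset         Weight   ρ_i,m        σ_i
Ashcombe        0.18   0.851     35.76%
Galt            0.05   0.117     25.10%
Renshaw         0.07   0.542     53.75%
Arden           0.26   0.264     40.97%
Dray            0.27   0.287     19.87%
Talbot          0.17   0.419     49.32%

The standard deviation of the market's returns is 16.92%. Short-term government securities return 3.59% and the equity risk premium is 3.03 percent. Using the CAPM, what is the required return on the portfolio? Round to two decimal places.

β_Ashcombe = 0.851 × 35.76% / 16.92% = 1.7986
β_Galt = 0.117 × 25.10% / 16.92% = 0.1736
β_Renshaw = 0.542 × 53.75% / 16.92% = 1.7218
β_Arden = 0.264 × 40.97% / 16.92% = 0.6392
β_Dray = 0.287 × 19.87% / 16.92% = 0.3370
β_Talbot = 0.419 × 49.32% / 16.92% = 1.2213
β_P = Σ w_i β_i = 0.18×1.7986 + 0.05×0.1736 + 0.07×1.7218 + 0.26×0.6392 + 0.27×0.3370 + 0.17×1.2213 = 0.9178
E(R_P) = R_f + β_P × MRP = 3.59% + 0.9178 × 3.03% = 6.37%

6.37%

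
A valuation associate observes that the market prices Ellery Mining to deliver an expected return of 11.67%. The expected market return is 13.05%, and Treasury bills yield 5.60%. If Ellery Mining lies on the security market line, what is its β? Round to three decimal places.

MRP = 13.05% − 5.60% = 7.45%
β = (E(R) − R_f) / MRP = (11.67% − 5.60%) / 7.45% = 6.07% / 7.45% = 0.815

0.815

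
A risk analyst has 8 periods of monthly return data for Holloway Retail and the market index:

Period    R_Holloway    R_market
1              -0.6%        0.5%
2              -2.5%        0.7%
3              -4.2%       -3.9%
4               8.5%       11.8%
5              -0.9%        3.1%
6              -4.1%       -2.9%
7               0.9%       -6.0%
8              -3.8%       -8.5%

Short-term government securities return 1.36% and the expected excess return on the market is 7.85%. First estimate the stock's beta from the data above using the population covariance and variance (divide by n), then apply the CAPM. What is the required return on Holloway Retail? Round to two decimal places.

5.49%

Mean R_i = (-0.6 − 2.5 − 4.2 + 8.5 − 0.9 − 4.1 + 0.9 − 3.8) / 8 = -0.8375%
Mean R_m = (0.5 + 0.7 − 3.9 + 11.8 + 3.1 − 2.9 − 6.0 − 8.5) / 8 = -0.6500%
Σ(R_i − R̄_i)(R_m − R̄_m) = 146.2750  ⇒  Cov = 146.2750 / 8 = 18.2844
Σ(R_m − R̄_m)² = 278.0800  ⇒  Var(R_m) = 278.0800 / 8 = 34.7600
β = Cov / Var(R_m) = 18.2844 / 34.7600 = 0.5260
E(R) = R_f + β × MRP = 1.36% + 0.5260 × 7.85% = 5.49%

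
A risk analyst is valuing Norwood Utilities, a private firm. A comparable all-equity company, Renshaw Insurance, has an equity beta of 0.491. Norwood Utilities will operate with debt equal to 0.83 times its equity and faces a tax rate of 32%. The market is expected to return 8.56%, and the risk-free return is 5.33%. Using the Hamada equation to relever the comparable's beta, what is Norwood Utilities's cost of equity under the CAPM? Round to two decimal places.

β_L = β_U × [1 + (1 − t)(D/E)] = 0.491 × [1 + (1 − 0.32) × 0.83]
    = 0.491 × [1 + 0.68 × 0.83] = 0.491 × 1.5644 = 0.7681
MRP = 8.56% − 5.33% = 3.23%
E(R) = R_f + β_L × MRP = 5.33% + 0.7681 × 3.23% = 7.81%

7.81%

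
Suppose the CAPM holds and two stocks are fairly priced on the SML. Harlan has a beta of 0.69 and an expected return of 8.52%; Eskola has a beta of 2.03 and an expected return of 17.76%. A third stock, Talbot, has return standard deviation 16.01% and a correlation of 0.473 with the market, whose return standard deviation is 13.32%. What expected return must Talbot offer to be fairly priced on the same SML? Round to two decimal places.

7.68%

MRP = (17.76% − 8.52%) / (2.03 − 0.69) = 6.8955%
R_f = 8.52% − 0.69 × 6.8955% = 3.7621%
β_Talbot = ρ·σ_i/σ_m = 0.473 × 16.01 / 13.32 = 0.5685
E(R_Talbot) = R_f + β × MRP = 3.7621% + 0.5685 × 6.8955% = 7.68%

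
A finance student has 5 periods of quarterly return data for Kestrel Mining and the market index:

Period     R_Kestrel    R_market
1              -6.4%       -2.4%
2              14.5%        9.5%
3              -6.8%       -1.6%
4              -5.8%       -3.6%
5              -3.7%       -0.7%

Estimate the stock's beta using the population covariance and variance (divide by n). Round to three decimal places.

1.695

Mean R_i = (-6.4 + 14.5 − 6.8 − 5.8 − 3.7) / 5 = -1.6400%
Mean R_m = (-2.4 + 9.5 − 1.6 − 3.6 − 0.7) / 5 = 0.2400%
Σ(R_i − R̄_i)(R_m − R̄_m) = 189.4280  ⇒  Cov = 189.4280 / 5 = 37.8856
Σ(R_m − R̄_m)² = 111.7320  ⇒  Var(R_m) = 111.7320 / 5 = 22.3464
β = Cov / Var(R_m) = 37.8856 / 22.3464 = 1.6954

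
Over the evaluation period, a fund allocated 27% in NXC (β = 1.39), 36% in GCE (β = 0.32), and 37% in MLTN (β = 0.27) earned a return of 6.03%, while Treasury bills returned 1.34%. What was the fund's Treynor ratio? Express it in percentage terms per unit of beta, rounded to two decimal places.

β_P = 0.27×1.39 + 0.36×0.32 + 0.37×0.27 = 0.5904
Treynor = (R_P − R_f) / β_P = (6.03% − 1.34%) / 0.5904 = 4.69% / 0.5904 = 7.94%

7.94%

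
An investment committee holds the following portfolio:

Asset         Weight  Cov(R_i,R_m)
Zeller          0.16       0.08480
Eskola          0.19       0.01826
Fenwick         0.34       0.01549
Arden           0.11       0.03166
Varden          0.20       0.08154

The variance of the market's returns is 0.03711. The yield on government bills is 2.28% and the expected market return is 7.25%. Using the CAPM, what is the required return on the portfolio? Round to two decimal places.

7.92%

β_Zeller = 0.08480 / 0.03711 = 2.2851
β_Eskola = 0.01826 / 0.03711 = 0.4921
β_Fenwick = 0.01549 / 0.03711 = 0.4174
β_Arden = 0.03166 / 0.03711 = 0.8531
β_Varden = 0.08154 / 0.03711 = 2.1973
β_P = Σ w_i β_i = 0.16×2.2851 + 0.19×0.4921 + 0.34×0.4174 + 0.11×0.8531 + 0.20×2.1973 = 1.1343
MRP = 7.25% − 2.28% = 4.97%
E(R_P) = R_f + β_P × MRP = 2.28% + 1.1343 × 4.97% = 7.92%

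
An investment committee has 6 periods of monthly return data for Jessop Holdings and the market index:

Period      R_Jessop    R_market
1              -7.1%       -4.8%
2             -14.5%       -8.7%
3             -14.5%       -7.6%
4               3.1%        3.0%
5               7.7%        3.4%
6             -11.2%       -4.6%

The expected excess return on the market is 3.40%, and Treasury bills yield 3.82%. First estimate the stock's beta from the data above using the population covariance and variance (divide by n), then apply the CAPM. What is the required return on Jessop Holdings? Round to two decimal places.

9.81%

Mean R_i = (-7.1 − 14.5 − 14.5 + 3.1 + 7.7 − 11.2) / 6 = -6.0833%
Mean R_m = (-4.8 − 8.7 − 7.6 + 3.0 + 3.4 − 4.6) / 6 = -3.2167%
Σ(R_i − R̄_i)(R_m − R̄_m) = 240.0217  ⇒  Cov = 240.0217 / 6 = 40.0036
Σ(R_m − R̄_m)² = 136.1283  ⇒  Var(R_m) = 136.1283 / 6 = 22.6881
β = Cov / Var(R_m) = 40.0036 / 22.6881 = 1.7632
E(R) = R_f + β × MRP = 3.82% + 1.7632 × 3.40% = 9.81%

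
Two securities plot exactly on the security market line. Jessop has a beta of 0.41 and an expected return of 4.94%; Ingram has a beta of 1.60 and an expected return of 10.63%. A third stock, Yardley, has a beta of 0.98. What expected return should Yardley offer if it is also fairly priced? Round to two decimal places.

7.67%

MRP (SML slope) = (10.63% − 4.94%) / (1.60 − 0.41) = 5.69% / 1.19 = 4.7815%
R_f (intercept) = 4.94% − 0.41 × 4.7815% = 2.9796%
E(R_Yardley) = R_f + β × MRP = 2.9796% + 0.98 × 4.7815% = 7.67%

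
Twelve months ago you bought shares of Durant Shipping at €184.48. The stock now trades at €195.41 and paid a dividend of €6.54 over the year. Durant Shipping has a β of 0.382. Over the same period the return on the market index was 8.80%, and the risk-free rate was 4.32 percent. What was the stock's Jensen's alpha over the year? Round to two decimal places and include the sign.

+3.44%

Realised HPR = (P1 + D1 − P0) / P0 = (195.41 + 6.54 − 184.48) / 184.48 = 17.47 / 184.48 = 9.4699%
MRP = 8.80% − 4.32% = 4.48%
CAPM required = R_f + β·MRP = 4.32% + 0.382 × 4.48% = 6.03136%
α = realised − required = 9.4699% − 6.03136% = +3.44%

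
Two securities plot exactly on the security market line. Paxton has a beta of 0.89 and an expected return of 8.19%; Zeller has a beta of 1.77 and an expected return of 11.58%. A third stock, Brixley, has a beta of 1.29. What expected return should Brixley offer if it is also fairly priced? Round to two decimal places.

9.73%

MRP (SML slope) = (11.58% − 8.19%) / (1.77 − 0.89) = 3.39% / 0.88 = 3.8523%
R_f (intercept) = 8.19% − 0.89 × 3.8523% = 4.7615%
E(R_Brixley) = R_f + β × MRP = 4.7615% + 1.29 × 3.8523% = 9.73%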